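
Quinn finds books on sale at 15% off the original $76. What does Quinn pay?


Calculate the discount amount:
15% of $76 = $11.40
Subtract from original:
$76 - $11.40 = $64.60

$64.60


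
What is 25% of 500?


Convert percentage to decimal:
25% = 0.25
Multiply:
500 x 0.25 = 125

125


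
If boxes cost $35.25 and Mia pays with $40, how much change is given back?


Start with the amount paid:
$40
Subtract the price:
$40 - $35.25 = $4.75

$4.75


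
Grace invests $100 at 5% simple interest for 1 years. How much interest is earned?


Use the formula I = P x R x T / 100
P x R x T = 100 x 5 x 1 = 500
I = 500 / 100 = $5

$5


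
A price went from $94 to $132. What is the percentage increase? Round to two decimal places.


Find the absolute change:
|132 - 94| = 38
Divide by original and multiply by 100:
38 / 94 x 100 = 40.4255...% ≈ 40.43%

40.43%


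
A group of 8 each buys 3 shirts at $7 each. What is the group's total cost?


Cost per person:
3 x $7 = $21
Group total:
8 x $21 = $168

$168


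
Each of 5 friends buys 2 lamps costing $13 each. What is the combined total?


Cost per person:
2 x $13 = $26
Group total:
5 x $26 = $130

$130


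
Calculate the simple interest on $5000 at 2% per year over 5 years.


Use the formula I = P x R x T / 100
P x R x T = 5000 x 2 x 5 = 50000
I = 50000 / 100 = $500

$500


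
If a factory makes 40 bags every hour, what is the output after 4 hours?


Production rate: 40 bags per hour
Time: 4 hours
Total: 40 x 4 = 160 bags

160 bags


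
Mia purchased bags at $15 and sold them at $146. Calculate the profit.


Selling price = $146
Cost price = $15
Profit = selling price - cost price:
Profit = $146 - $15 = $131

$131


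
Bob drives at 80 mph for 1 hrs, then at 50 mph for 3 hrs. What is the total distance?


Leg 1 distance:
80 x 1 = 80 miles
Leg 2 distance:
50 x 3 = 150 miles
Total distance:
80 + 150 = 230 miles

230 miles


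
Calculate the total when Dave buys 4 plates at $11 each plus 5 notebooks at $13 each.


Cost of plates:
4 x $11 = $44
Cost of notebooks:
5 x $13 = $65
Add both:
$44 + $65 = $109

$109


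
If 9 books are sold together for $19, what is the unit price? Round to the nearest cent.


Total cost: $19
Number of items: 9
Unit price: $19 / 9 = $2.1111... ≈ $2.11

$2.11


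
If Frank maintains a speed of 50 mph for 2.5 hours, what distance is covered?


Use the formula: distance = speed x time
Speed = 50 mph, Time = 2.5 hours
50 x 2.5 = 125 miles

125 miles


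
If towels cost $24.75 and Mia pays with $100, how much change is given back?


Start with the amount paid:
$100
Subtract the price:
$100 - $24.75 = $75.25

$75.25


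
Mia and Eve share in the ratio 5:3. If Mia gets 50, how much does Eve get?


Find the multiplier:
50 / 5 = 10
Apply to Eve's share:
3 x 10 = 30

30


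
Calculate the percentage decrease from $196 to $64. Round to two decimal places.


Find the absolute change:
|64 - 196| = 132
Divide by original and multiply by 100:
132 / 196 x 100 = 67.3469...% ≈ 67.35%

67.35%


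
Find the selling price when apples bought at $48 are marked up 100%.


Calculate the markup amount:
100% of $48 = $48
Add to cost:
$48 + $48 = $96

$96


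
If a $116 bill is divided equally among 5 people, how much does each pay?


Total bill: $116
Number of people: 5
Each pays: $116 / 5 = $23.20

$23.20


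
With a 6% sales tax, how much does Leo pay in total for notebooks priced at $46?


Calculate the tax:
6% of $46 = $2.76
Add tax to price:
$46 + $2.76 = $48.76

$48.76


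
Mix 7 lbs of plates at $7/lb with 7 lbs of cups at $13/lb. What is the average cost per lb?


Cost of plates:
7 x $7 = $49
Cost of cups:
7 x $13 = $91
Total cost: $49 + $91 = $140
Total weight: 14 lbs
Average: $140 / 14 = $10/lb

$10/lb


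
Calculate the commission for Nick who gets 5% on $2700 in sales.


Convert rate to decimal:
5% = 0.05
Multiply by sales:
$2700 x 0.05 = $135

$135


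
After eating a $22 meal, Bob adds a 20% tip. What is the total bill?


Calculate the tip:
20% of $22 = $4.40
Add tip to meal cost:
$22 + $4.40 = $26.40

$26.40


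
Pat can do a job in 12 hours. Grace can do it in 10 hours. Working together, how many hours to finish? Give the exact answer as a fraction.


Pat's rate: 1/12 of the job per hour
Grace's rate: 1/10 of the job per hour
Combined rate: 1/12 + 1/10 = 11/60 per hour
Time = 1 / (11/60) = 60/11 hours (≈ 5.45 hours)

60/11 hours


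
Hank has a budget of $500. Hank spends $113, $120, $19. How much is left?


Add up expenses:
$113 + $120 + $19 = $252
Subtract from budget:
$500 - $252 = $248

$248


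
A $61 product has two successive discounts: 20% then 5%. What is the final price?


First discount:
20% of $61 = $12.20
Price after first discount:
$61 - $12.20 = $48.80
Second discount:
5% of $48.80 = $2.44
Final price:
$48.80 - $2.44 = $46.36

$46.36


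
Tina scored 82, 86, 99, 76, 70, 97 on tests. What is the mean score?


Add the scores:
82 + 86 + 99 + 76 + 70 + 97 = 510
Divide by the number of tests:
510 / 6 = 85

85


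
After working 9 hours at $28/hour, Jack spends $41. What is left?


Calculate earnings:
9 x $28 = $252
Subtract spending:
$252 - $41 = $211

$211


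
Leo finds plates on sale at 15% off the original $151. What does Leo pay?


Calculate the discount amount:
15% of $151 = $22.65
Subtract from original:
$151 - $22.65 = $128.35

$128.35


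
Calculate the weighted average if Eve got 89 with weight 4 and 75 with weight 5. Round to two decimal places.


Weighted sum:
4 x 89 + 5 x 75 = 731
Total weight:
4 + 5 = 9
Weighted average:
731 / 9 = 81.2222... ≈ 81.22

81.22


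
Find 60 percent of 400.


Convert percentage to decimal:
60% = 0.6
Multiply:
400 x 0.6 = 240

240


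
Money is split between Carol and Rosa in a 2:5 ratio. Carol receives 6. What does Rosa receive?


Find the multiplier:
6 / 2 = 3
Apply to Rosa's share:
5 x 3 = 15

15


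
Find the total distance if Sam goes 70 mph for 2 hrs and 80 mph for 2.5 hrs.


Leg 1 distance:
70 x 2 = 140 miles
Leg 2 distance:
80 x 2.5 = 200 miles
Total distance:
140 + 200 = 340 miles

340 miles


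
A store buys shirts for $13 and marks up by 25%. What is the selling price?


Calculate the markup amount:
25% of $13 = $3.25
Add to cost:
$13 + $3.25 = $16.25

$16.25


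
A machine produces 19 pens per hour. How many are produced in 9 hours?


Production rate: 19 pens per hour
Time: 9 hours
Total: 19 x 9 = 171 pens

171 pens


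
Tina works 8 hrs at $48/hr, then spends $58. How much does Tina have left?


Calculate earnings:
8 x $48 = $384
Subtract spending:
$384 - $58 = $326

$326


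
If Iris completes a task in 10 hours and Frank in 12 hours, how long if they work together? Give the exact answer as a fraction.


Iris's rate: 1/10 of the job per hour
Frank's rate: 1/12 of the job per hour
Combined rate: 1/10 + 1/12 = 11/60 per hour
Time = 1 / (11/60) = 60/11 hours (≈ 5.45 hours)

60/11 hours


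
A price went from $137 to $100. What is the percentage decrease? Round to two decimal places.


Find the absolute change:
|100 - 137| = 37
Divide by original and multiply by 100:
37 / 137 x 100 = 27.0072...% ≈ 27.01%

27.01%


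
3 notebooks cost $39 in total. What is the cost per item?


Total cost: $39
Number of items: 3
Unit price: $39 / 3 = $13

$13


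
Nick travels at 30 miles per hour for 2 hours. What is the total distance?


Use the formula: distance = speed x time
Speed = 30 mph, Time = 2 hours
30 x 2 = 60 miles

60 miles


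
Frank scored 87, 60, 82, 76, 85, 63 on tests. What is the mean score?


Add the scores:
87 + 60 + 82 + 76 + 85 + 63 = 453
Divide by the number of tests:
453 / 6 = 75.5

75.5


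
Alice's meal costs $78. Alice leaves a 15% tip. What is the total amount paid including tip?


Calculate the tip:
15% of $78 = $11.70
Add tip to meal cost:
$78 + $11.70 = $89.70

$89.70


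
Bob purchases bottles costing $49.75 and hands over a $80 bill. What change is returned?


Start with the amount paid:
$80
Subtract the price:
$80 - $49.75 = $30.25

$30.25


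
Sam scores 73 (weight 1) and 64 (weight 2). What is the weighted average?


Weighted sum:
1 x 73 + 2 x 64 = 201
Total weight:
1 + 2 = 3
Weighted average:
201 / 3 = 67

67


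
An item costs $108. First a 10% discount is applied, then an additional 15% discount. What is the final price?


First discount:
10% of $108 = $10.80
Price after first discount:
$108 - $10.80 = $97.20
Second discount:
15% of $97.20 = $14.58
Final price:
$97.20 - $14.58 = $82.62

$82.62


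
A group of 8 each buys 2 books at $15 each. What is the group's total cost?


Cost per person:
2 x $15 = $30
Group total:
8 x $30 = $240

$240


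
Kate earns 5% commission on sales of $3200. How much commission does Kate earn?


Convert rate to decimal:
5% = 0.05
Multiply by sales:
$3200 x 0.05 = $160

$160


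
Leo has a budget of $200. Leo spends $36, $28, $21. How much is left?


Add up expenses:
$36 + $28 + $21 = $85
Subtract from budget:
$200 - $85 = $115

$115


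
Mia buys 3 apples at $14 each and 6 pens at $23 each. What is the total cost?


Cost of apples:
3 x $14 = $42
Cost of pens:
6 x $23 = $138
Add both:
$42 + $138 = $180

$180


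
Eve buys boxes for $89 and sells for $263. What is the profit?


Selling price = $263
Cost price = $89
Profit = selling price - cost price:
Profit = $263 - $89 = $174

$174


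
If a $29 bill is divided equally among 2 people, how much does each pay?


Total bill: $29
Number of people: 2
Each pays: $29 / 2 = $14.50

$14.50


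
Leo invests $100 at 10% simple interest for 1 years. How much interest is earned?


Use the formula I = P x R x T / 100
P x R x T = 100 x 10 x 1 = 1000
I = 1000 / 100 = $10

$10


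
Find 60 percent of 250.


Convert percentage to decimal:
60% = 0.6
Multiply:
250 x 0.6 = 150

150


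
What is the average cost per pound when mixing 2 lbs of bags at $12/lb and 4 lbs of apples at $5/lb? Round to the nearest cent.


Cost of bags:
2 x $12 = $24
Cost of apples:
4 x $5 = $20
Total cost: $24 + $20 = $44
Total weight: 6 lbs
Average: $44 / 6 = $7.3333... ≈ $7.33/lb

$7.33/lb


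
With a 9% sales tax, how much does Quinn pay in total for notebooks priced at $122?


Calculate the tax:
9% of $122 = $10.98
Add tax to price:
$122 + $10.98 = $132.98

$132.98


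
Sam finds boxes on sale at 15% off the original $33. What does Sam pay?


Calculate the discount amount:
15% of $33 = $4.95
Subtract from original:
$33 - $4.95 = $28.05

$28.05


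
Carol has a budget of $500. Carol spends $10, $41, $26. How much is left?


Add up expenses:
$10 + $41 + $26 = $77
Subtract from budget:
$500 - $77 = $423

$423


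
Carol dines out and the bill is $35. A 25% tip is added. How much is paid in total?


Calculate the tip:
25% of $35 = $8.75
Add tip to meal cost:
$35 + $8.75 = $43.75

$43.75


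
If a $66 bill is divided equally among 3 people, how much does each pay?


Total bill: $66
Number of people: 3
Each pays: $66 / 3 = $22

$22


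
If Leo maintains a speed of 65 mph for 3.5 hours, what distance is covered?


Use the formula: distance = speed x time
Speed = 65 mph, Time = 3.5 hours
65 x 3.5 = 227.5 miles

227.5 miles


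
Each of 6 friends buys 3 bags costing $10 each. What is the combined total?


Cost per person:
3 x $10 = $30
Group total:
6 x $30 = $180

$180


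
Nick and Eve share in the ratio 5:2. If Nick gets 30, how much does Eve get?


Find the multiplier:
30 / 5 = 6
Apply to Eve's share:
2 x 6 = 12

12


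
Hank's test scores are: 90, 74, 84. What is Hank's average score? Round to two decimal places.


Add the scores:
90 + 74 + 84 = 248
Divide by the number of tests:
248 / 3 = 82.6666... ≈ 82.67

82.67


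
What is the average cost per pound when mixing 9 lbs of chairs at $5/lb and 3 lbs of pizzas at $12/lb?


Cost of chairs:
9 x $5 = $45
Cost of pizzas:
3 x $12 = $36
Total cost: $45 + $36 = $81
Total weight: 12 lbs
Average: $81 / 12 = $6.75/lb

$6.75/lb


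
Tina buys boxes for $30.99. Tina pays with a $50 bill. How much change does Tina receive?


Start with the amount paid:
$50
Subtract the price:
$50 - $30.99 = $19.01

$19.01


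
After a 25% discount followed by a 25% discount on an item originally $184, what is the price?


First discount:
25% of $184 = $46
Price after first discount:
$184 - $46 = $138
Second discount:
25% of $138 = $34.50
Final price:
$138 - $34.50 = $103.50

$103.50


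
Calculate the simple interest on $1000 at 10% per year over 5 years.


Use the formula I = P x R x T / 100
P x R x T = 1000 x 10 x 5 = 50000
I = 50000 / 100 = $500

$500


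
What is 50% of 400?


Convert percentage to decimal:
50% = 0.5
Multiply:
400 x 0.5 = 200

200


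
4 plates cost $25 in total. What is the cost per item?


Total cost: $25
Number of items: 4
Unit price: $25 / 4 = $6.25

$6.25


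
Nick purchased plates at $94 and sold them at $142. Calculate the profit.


Selling price = $142
Cost price = $94
Profit = selling price - cost price:
Profit = $142 - $94 = $48

$48


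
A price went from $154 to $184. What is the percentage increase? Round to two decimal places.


Find the absolute change:
|184 - 154| = 30
Divide by original and multiply by 100:
30 / 154 x 100 = 19.4805...% ≈ 19.48%

19.48%


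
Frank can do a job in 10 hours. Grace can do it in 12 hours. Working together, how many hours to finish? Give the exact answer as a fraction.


Frank's rate: 1/10 of the job per hour
Grace's rate: 1/12 of the job per hour
Combined rate: 1/10 + 1/12 = 11/60 per hour
Time = 1 / (11/60) = 60/11 hours (≈ 5.45 hours)

60/11 hours


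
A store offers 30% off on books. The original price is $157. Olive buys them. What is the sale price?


Calculate the discount amount:
30% of $157 = $47.10
Subtract from original:
$157 - $47.10 = $109.90

$109.90


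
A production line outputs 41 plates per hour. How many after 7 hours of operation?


Production rate: 41 plates per hour
Time: 7 hours
Total: 41 x 7 = 287 plates

287 plates


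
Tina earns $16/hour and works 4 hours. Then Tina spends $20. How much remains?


Calculate earnings:
4 x $16 = $64
Subtract spending:
$64 - $20 = $44

$44


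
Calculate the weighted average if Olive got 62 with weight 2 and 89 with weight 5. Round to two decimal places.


Weighted sum:
2 x 62 + 5 x 89 = 569
Total weight:
2 + 5 = 7
Weighted average:
569 / 7 = 81.2857... ≈ 81.29

81.29


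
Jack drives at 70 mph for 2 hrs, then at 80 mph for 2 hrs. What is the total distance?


Leg 1 distance:
70 x 2 = 140 miles
Leg 2 distance:
80 x 2 = 160 miles
Total distance:
140 + 160 = 300 miles

300 miles


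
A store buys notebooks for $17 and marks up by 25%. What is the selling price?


Calculate the markup amount:
25% of $17 = $4.25
Add to cost:
$17 + $4.25 = $21.25

$21.25


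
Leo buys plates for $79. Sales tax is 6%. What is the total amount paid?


Calculate the tax:
6% of $79 = $4.74
Add tax to price:
$79 + $4.74 = $83.74

$83.74


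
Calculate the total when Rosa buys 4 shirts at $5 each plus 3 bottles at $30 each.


Cost of shirts:
4 x $5 = $20
Cost of bottles:
3 x $30 = $90
Add both:
$20 + $90 = $110

$110


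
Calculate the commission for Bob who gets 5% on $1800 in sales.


Convert rate to decimal:
5% = 0.05
Multiply by sales:
$1800 x 0.05 = $90

$90


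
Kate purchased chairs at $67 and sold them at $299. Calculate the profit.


Selling price = $299
Cost price = $67
Profit = selling price - cost price:
Profit = $299 - $67 = $232

$232


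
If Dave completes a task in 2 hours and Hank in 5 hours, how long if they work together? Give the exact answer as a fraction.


Dave's rate: 1/2 of the job per hour
Hank's rate: 1/5 of the job per hour
Combined rate: 1/2 + 1/5 = 7/10 per hour
Time = 1 / (7/10) = 10/7 hours (≈ 1.43 hours)

10/7 hours


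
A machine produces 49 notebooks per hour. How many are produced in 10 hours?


Production rate: 49 notebooks per hour
Time: 10 hours
Total: 49 x 10 = 490 notebooks

490 notebooks


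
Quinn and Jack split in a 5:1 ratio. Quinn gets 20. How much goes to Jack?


Find the multiplier:
20 / 5 = 4
Apply to Jack's share:
1 x 4 = 4

4


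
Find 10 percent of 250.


Convert percentage to decimal:
10% = 0.1
Multiply:
250 x 0.1 = 25

25


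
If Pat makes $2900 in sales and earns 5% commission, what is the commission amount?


Convert rate to decimal:
5% = 0.05
Multiply by sales:
$2900 x 0.05 = $145

$145


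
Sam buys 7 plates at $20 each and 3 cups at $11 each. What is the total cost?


Cost of plates:
7 x $20 = $140
Cost of cups:
3 x $11 = $33
Add both:
$140 + $33 = $173

$173


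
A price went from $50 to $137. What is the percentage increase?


Find the absolute change:
|137 - 50| = 87
Divide by original and multiply by 100:
87 / 50 x 100 = 174%

174%


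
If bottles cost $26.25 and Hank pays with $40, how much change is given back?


Start with the amount paid:
$40
Subtract the price:
$40 - $26.25 = $13.75

$13.75


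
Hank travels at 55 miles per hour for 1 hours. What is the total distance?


Use the formula: distance = speed x time
Speed = 55 mph, Time = 1 hours
55 x 1 = 55 miles

55 miles


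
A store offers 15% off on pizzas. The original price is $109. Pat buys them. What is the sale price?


Calculate the discount amount:
15% of $109 = $16.35
Subtract from original:
$109 - $16.35 = $92.65

$92.65


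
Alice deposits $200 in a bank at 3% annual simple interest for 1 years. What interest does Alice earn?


Use the formula I = P x R x T / 100
P x R x T = 200 x 3 x 1 = 600
I = 600 / 100 = $6

$6


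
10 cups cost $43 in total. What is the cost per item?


Total cost: $43
Number of items: 10
Unit price: $43 / 10 = $4.30

$4.30


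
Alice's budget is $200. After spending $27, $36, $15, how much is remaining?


Add up expenses:
$27 + $36 + $15 = $78
Subtract from budget:
$200 - $78 = $122

$122


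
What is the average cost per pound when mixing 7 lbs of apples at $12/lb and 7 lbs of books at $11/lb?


Cost of apples:
7 x $12 = $84
Cost of books:
7 x $11 = $77
Total cost: $84 + $77 = $161
Total weight: 14 lbs
Average: $161 / 14 = $11.50/lb

$11.50/lb


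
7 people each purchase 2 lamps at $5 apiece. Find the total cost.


Cost per person:
2 x $5 = $10
Group total:
7 x $10 = $70

$70


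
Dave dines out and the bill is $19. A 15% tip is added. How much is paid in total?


Calculate the tip:
15% of $19 = $2.85
Add tip to meal cost:
$19 + $2.85 = $21.85

$21.85


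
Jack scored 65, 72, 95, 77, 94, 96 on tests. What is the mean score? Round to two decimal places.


Add the scores:
65 + 72 + 95 + 77 + 94 + 96 = 499
Divide by the number of tests:
499 / 6 = 83.1666... ≈ 83.17

83.17


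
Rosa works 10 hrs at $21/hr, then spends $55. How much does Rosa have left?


Calculate earnings:
10 x $21 = $210
Subtract spending:
$210 - $55 = $155

$155


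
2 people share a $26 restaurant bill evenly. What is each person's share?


Total bill: $26
Number of people: 2
Each pays: $26 / 2 = $13

$13


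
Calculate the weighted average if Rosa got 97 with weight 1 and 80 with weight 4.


Weighted sum:
1 x 97 + 4 x 80 = 417
Total weight:
1 + 4 = 5
Weighted average:
417 / 5 = 83.4

83.4


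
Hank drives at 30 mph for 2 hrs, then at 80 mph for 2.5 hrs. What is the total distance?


Leg 1 distance:
30 x 2 = 60 miles
Leg 2 distance:
80 x 2.5 = 200 miles
Total distance:
60 + 200 = 260 miles

260 miles


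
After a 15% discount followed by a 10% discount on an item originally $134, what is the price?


First discount:
15% of $134 = $20.10
Price after first discount:
$134 - $20.10 = $113.90
Second discount:
10% of $113.90 = $11.39
Final price:
$113.90 - $11.39 = $102.51

$102.51


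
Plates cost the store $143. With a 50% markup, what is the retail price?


Calculate the markup amount:
50% of $143 = $71.50
Add to cost:
$143 + $71.50 = $214.50

$214.50


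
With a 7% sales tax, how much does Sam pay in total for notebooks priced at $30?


Calculate the tax:
7% of $30 = $2.10
Add tax to price:
$30 + $2.10 = $32.10

$32.10


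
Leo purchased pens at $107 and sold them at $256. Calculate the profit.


Selling price = $256
Cost price = $107
Profit = selling price - cost price:
Profit = $256 - $107 = $149

$149


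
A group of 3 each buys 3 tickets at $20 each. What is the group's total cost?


Cost per person:
3 x $20 = $60
Group total:
3 x $60 = $180

$180


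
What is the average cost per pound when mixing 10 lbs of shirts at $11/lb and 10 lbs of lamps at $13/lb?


Cost of shirts:
10 x $11 = $110
Cost of lamps:
10 x $13 = $130
Total cost: $110 + $130 = $240
Total weight: 20 lbs
Average: $240 / 20 = $12/lb

$12/lb


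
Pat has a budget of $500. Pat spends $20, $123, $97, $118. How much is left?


Add up expenses:
$20 + $123 + $97 + $118 = $358
Subtract from budget:
$500 - $358 = $142

$142


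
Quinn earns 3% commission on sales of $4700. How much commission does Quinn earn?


Convert rate to decimal:
3% = 0.03
Multiply by sales:
$4700 x 0.03 = $141

$141


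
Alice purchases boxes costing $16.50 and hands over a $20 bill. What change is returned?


Start with the amount paid:
$20
Subtract the price:
$20 - $16.50 = $3.50

$3.50


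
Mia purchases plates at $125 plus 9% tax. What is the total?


Calculate the tax:
9% of $125 = $11.25
Add tax to price:
$125 + $11.25 = $136.25

$136.25


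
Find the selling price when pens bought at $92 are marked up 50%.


Calculate the markup amount:
50% of $92 = $46
Add to cost:
$92 + $46 = $138

$138


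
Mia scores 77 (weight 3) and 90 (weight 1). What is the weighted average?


Weighted sum:
3 x 77 + 1 x 90 = 321
Total weight:
3 + 1 = 4
Weighted average:
321 / 4 = 80.25

80.25


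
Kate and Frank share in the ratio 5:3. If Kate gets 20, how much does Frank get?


Find the multiplier:
20 / 5 = 4
Apply to Frank's share:
3 x 4 = 12

12


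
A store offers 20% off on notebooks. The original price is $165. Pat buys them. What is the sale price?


Calculate the discount amount:
20% of $165 = $33
Subtract from original:
$165 - $33 = $132

$132


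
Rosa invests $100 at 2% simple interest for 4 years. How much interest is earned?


Use the formula I = P x R x T / 100
P x R x T = 100 x 2 x 4 = 800
I = 800 / 100 = $8

$8


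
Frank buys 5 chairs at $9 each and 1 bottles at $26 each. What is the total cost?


Cost of chairs:
5 x $9 = $45
Cost of bottles:
1 x $26 = $26
Add both:
$45 + $26 = $71

$71


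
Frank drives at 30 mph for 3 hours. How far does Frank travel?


Use the formula: distance = speed x time
Speed = 30 mph, Time = 3 hours
30 x 3 = 90 miles

90 miles


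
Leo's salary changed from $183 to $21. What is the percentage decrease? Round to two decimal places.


Find the absolute change:
|21 - 183| = 162
Divide by original and multiply by 100:
162 / 183 x 100 = 88.5245...% ≈ 88.52%

88.52%


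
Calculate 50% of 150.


Convert percentage to decimal:
50% = 0.5
Multiply:
150 x 0.5 = 75

75


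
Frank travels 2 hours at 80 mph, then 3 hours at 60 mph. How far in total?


Leg 1 distance:
80 x 2 = 160 miles
Leg 2 distance:
60 x 3 = 180 miles
Total distance:
160 + 180 = 340 miles

340 miles


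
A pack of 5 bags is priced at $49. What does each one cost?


Total cost: $49
Number of items: 5
Unit price: $49 / 5 = $9.80

$9.80


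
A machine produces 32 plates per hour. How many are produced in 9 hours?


Production rate: 32 plates per hour
Time: 9 hours
Total: 32 x 9 = 288 plates

288 plates


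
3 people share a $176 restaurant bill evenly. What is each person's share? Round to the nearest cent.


Total bill: $176
Number of people: 3
Each pays: $176 / 3 = $58.6666... ≈ $58.67

$58.67


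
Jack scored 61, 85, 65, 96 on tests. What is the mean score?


Add the scores:
61 + 85 + 65 + 96 = 307
Divide by the number of tests:
307 / 4 = 76.75

76.75


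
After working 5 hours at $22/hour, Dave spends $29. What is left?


Calculate earnings:
5 x $22 = $110
Subtract spending:
$110 - $29 = $81

$81


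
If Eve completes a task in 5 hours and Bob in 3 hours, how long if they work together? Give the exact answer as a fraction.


Eve's rate: 1/5 of the job per hour
Bob's rate: 1/3 of the job per hour
Combined rate: 1/5 + 1/3 = 8/15 per hour
Time = 1 / (8/15) = 15/8 hours (≈ 1.88 hours)

15/8 hours


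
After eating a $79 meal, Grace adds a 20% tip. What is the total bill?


Calculate the tip:
20% of $79 = $15.80
Add tip to meal cost:
$79 + $15.80 = $94.80

$94.80


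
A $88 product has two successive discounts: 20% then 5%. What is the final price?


First discount:
20% of $88 = $17.60
Price after first discount:
$88 - $17.60 = $70.40
Second discount:
5% of $70.40 = $3.52
Final price:
$70.40 - $3.52 = $66.88

$66.88


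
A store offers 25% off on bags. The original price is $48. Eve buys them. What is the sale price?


Calculate the discount amount:
25% of $48 = $12
Subtract from original:
$48 - $12 = $36

$36


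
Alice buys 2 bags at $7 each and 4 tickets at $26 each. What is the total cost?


Cost of bags:
2 x $7 = $14
Cost of tickets:
4 x $26 = $104
Add both:
$14 + $104 = $118

$118


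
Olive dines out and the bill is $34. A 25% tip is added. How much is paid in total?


Calculate the tip:
25% of $34 = $8.50
Add tip to meal cost:
$34 + $8.50 = $42.50

$42.50


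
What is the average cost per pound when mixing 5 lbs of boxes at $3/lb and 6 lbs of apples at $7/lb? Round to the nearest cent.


Cost of boxes:
5 x $3 = $15
Cost of apples:
6 x $7 = $42
Total cost: $15 + $42 = $57
Total weight: 11 lbs
Average: $57 / 11 = $5.1818... ≈ $5.18/lb

$5.18/lb


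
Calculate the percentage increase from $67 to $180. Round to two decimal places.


Find the absolute change:
|180 - 67| = 113
Divide by original and multiply by 100:
113 / 67 x 100 = 168.6567...% ≈ 168.66%

168.66%


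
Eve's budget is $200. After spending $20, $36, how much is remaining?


Add up expenses:
$20 + $36 = $56
Subtract from budget:
$200 - $56 = $144

$144


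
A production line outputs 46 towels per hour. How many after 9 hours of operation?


Production rate: 46 towels per hour
Time: 9 hours
Total: 46 x 9 = 414 towels

414 towels


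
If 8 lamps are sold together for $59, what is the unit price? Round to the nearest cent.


Total cost: $59
Number of items: 8
Unit price: $59 / 8 = $7.375 ≈ $7.38

$7.38


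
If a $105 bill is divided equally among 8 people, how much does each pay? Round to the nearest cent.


Total bill: $105
Number of people: 8
Each pays: $105 / 8 = $13.125 ≈ $13.13

$13.13


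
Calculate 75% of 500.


Convert percentage to decimal:
75% = 0.75
Multiply:
500 x 0.75 = 375

375


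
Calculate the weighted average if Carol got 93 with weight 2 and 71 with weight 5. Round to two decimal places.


Weighted sum:
2 x 93 + 5 x 71 = 541
Total weight:
2 + 5 = 7
Weighted average:
541 / 7 = 77.2857... ≈ 77.29

77.29


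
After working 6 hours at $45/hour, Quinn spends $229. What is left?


Calculate earnings:
6 x $45 = $270
Subtract spending:
$270 - $229 = $41

$41


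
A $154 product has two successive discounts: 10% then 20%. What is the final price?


First discount:
10% of $154 = $15.40
Price after first discount:
$154 - $15.40 = $138.60
Second discount:
20% of $138.60 = $27.72
Final price:
$138.60 - $27.72 = $110.88

$110.88


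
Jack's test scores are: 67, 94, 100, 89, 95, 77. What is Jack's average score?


Add the scores:
67 + 94 + 100 + 89 + 95 + 77 = 522
Divide by the number of tests:
522 / 6 = 87

87


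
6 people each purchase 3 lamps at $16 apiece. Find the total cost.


Cost per person:
3 x $16 = $48
Group total:
6 x $48 = $288

$288


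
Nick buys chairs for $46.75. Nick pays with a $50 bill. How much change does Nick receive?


Start with the amount paid:
$50
Subtract the price:
$50 - $46.75 = $3.25

$3.25


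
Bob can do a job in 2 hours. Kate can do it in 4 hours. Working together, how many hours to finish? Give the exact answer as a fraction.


Bob's rate: 1/2 of the job per hour
Kate's rate: 1/4 of the job per hour
Combined rate: 1/2 + 1/4 = 3/4 per hour
Time = 1 / (3/4) = 4/3 hours (≈ 1.33 hours)

4/3 hours


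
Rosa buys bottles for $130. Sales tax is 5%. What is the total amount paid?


Calculate the tax:
5% of $130 = $6.50
Add tax to price:
$130 + $6.50 = $136.50

$136.50


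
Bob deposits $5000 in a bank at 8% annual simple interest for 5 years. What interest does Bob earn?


Use the formula I = P x R x T / 100
P x R x T = 5000 x 8 x 5 = 200000
I = 200000 / 100 = $2000

$2000


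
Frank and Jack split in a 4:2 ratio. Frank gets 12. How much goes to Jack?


Find the multiplier:
12 / 4 = 3
Apply to Jack's share:
2 x 3 = 6

6


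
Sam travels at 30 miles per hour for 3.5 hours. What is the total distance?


Use the formula: distance = speed x time
Speed = 30 mph, Time = 3.5 hours
30 x 3.5 = 105 miles

105 miles


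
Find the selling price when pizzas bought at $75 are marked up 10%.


Calculate the markup amount:
10% of $75 = $7.50
Add to cost:
$75 + $7.50 = $82.50

$82.50


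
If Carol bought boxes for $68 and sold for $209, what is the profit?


Selling price = $209
Cost price = $68
Profit = selling price - cost price:
Profit = $209 - $68 = $141

$141


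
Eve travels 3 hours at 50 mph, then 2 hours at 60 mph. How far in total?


Leg 1 distance:
50 x 3 = 150 miles
Leg 2 distance:
60 x 2 = 120 miles
Total distance:
150 + 120 = 270 miles

270 miles


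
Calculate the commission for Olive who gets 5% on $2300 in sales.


Convert rate to decimal:
5% = 0.05
Multiply by sales:
$2300 x 0.05 = $115

$115


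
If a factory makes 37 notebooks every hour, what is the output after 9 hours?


Production rate: 37 notebooks per hour
Time: 9 hours
Total: 37 x 9 = 333 notebooks

333 notebooks


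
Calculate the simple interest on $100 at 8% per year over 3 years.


Use the formula I = P x R x T / 100
P x R x T = 100 x 8 x 3 = 2400
I = 2400 / 100 = $24

$24


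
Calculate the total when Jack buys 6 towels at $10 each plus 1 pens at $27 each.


Cost of towels:
6 x $10 = $60
Cost of pens:
1 x $27 = $27
Add both:
$60 + $27 = $87

$87


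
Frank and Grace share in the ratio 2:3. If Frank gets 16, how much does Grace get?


Find the multiplier:
16 / 2 = 8
Apply to Grace's share:
3 x 8 = 24

24


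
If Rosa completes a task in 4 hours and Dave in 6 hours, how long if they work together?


Rosa's rate: 1/4 of the job per hour
Dave's rate: 1/6 of the job per hour
Combined rate: 1/4 + 1/6 = 5/12 per hour
Time = 1 / (5/12) = 12/5 = 2.4 hours

2.4 hours


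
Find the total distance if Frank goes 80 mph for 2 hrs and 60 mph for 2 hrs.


Leg 1 distance:
80 x 2 = 160 miles
Leg 2 distance:
60 x 2 = 120 miles
Total distance:
160 + 120 = 280 miles

280 miles


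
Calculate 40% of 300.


Convert percentage to decimal:
40% = 0.4
Multiply:
300 x 0.4 = 120

120


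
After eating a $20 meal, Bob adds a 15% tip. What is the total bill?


Calculate the tip:
15% of $20 = $3
Add tip to meal cost:
$20 + $3 = $23

$23


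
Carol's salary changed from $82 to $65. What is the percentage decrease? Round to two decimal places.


Find the absolute change:
|65 - 82| = 17
Divide by original and multiply by 100:
17 / 82 x 100 = 20.7317...% ≈ 20.73%

20.73%


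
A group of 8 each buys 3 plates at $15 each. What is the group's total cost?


Cost per person:
3 x $15 = $45
Group total:
8 x $45 = $360

$360


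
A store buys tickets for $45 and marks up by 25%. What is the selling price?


Calculate the markup amount:
25% of $45 = $11.25
Add to cost:
$45 + $11.25 = $56.25

$56.25


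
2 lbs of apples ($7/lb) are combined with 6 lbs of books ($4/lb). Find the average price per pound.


Cost of apples:
2 x $7 = $14
Cost of books:
6 x $4 = $24
Total cost: $14 + $24 = $38
Total weight: 8 lbs
Average: $38 / 8 = $4.75/lb

$4.75/lb


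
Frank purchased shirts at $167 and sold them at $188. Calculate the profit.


Selling price = $188
Cost price = $167
Profit = selling price - cost price:
Profit = $188 - $167 = $21

$21


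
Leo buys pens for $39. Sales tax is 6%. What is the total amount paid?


Calculate the tax:
6% of $39 = $2.34
Add tax to price:
$39 + $2.34 = $41.34

$41.34


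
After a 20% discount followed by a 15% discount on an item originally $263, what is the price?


First discount:
20% of $263 = $52.60
Price after first discount:
$263 - $52.60 = $210.40
Second discount:
15% of $210.40 = $31.56
Final price:
$210.40 - $31.56 = $178.84

$178.84


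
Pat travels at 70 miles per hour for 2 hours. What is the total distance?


Use the formula: distance = speed x time
Speed = 70 mph, Time = 2 hours
70 x 2 = 140 miles

140 miles


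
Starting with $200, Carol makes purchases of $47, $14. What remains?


Add up expenses:
$47 + $14 = $61
Subtract from budget:
$200 - $61 = $139

$139


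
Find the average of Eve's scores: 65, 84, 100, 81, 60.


Add the scores:
65 + 84 + 100 + 81 + 60 = 390
Divide by the number of tests:
390 / 5 = 78

78


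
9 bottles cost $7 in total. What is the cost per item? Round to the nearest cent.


Total cost: $7
Number of items: 9
Unit price: $7 / 9 = $0.7777... ≈ $0.78

$0.78


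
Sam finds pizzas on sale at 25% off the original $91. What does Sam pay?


Calculate the discount amount:
25% of $91 = $22.75
Subtract from original:
$91 - $22.75 = $68.25

$68.25


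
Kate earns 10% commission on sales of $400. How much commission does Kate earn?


Convert rate to decimal:
10% = 0.1
Multiply by sales:
$400 x 0.1 = $40

$40


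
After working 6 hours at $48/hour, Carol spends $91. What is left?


Calculate earnings:
6 x $48 = $288
Subtract spending:
$288 - $91 = $197

$197


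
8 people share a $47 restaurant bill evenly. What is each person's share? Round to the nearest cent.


Total bill: $47
Number of people: 8
Each pays: $47 / 8 = $5.875 ≈ $5.88

$5.88


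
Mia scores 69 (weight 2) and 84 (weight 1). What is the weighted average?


Weighted sum:
2 x 69 + 1 x 84 = 222
Total weight:
2 + 1 = 3
Weighted average:
222 / 3 = 74

74


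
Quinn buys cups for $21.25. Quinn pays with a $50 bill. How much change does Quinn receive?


Start with the amount paid:
$50
Subtract the price:
$50 - $21.25 = $28.75

$28.75


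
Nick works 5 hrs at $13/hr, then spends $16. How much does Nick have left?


Calculate earnings:
5 x $13 = $65
Subtract spending:
$65 - $16 = $49

$49


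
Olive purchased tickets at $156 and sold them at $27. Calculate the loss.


Selling price = $27
Cost price = $156
Loss = cost price - selling price:
Loss = $156 - $27 = $129

$129


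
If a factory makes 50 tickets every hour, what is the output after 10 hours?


Production rate: 50 tickets per hour
Time: 10 hours
Total: 50 x 10 = 500 tickets

500 tickets


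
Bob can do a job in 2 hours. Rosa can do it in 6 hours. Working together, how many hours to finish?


Bob's rate: 1/2 of the job per hour
Rosa's rate: 1/6 of the job per hour
Combined rate: 1/2 + 1/6 = 2/3 per hour
Time = 1 / (2/3) = 3/2 = 1.5 hours

1.5 hours


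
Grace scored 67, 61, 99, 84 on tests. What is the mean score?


Add the scores:
67 + 61 + 99 + 84 = 311
Divide by the number of tests:
311 / 4 = 77.75

77.75


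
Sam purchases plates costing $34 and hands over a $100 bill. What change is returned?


Start with the amount paid:
$100
Subtract the price:
$100 - $34 = $66

$66


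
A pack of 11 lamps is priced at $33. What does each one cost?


Total cost: $33
Number of items: 11
Unit price: $33 / 11 = $3

$3


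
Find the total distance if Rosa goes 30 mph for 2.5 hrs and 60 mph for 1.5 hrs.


Leg 1 distance:
30 x 2.5 = 75 miles
Leg 2 distance:
60 x 1.5 = 90 miles
Total distance:
75 + 90 = 165 miles

165 miles


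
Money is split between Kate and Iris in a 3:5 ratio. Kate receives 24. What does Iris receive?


Find the multiplier:
24 / 3 = 8
Apply to Iris's share:
5 x 8 = 40

40


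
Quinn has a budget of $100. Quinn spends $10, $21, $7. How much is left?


Add up expenses:
$10 + $21 + $7 = $38
Subtract from budget:
$100 - $38 = $62

$62


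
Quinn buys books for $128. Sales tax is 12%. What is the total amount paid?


Calculate the tax:
12% of $128 = $15.36
Add tax to price:
$128 + $15.36 = $143.36

$143.36


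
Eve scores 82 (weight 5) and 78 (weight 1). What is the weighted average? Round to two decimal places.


Weighted sum:
5 x 82 + 1 x 78 = 488
Total weight:
5 + 1 = 6
Weighted average:
488 / 6 = 81.3333... ≈ 81.33

81.33


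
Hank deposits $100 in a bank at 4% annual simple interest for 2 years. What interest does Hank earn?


Use the formula I = P x R x T / 100
P x R x T = 100 x 4 x 2 = 800
I = 800 / 100 = $8

$8


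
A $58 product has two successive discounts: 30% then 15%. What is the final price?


First discount:
30% of $58 = $17.40
Price after first discount:
$58 - $17.40 = $40.60
Second discount:
15% of $40.60 = $6.09
Final price:
$40.60 - $6.09 = $34.51

$34.51


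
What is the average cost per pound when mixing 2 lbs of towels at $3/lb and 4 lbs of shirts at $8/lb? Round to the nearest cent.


Cost of towels:
2 x $3 = $6
Cost of shirts:
4 x $8 = $32
Total cost: $6 + $32 = $38
Total weight: 6 lbs
Average: $38 / 6 = $6.3333... ≈ $6.33/lb

$6.33/lb


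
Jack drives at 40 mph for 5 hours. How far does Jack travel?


Use the formula: distance = speed x time
Speed = 40 mph, Time = 5 hours
40 x 5 = 200 miles

200 miles


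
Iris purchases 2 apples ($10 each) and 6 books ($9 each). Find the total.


Cost of apples:
2 x $10 = $20
Cost of books:
6 x $9 = $54
Add both:
$20 + $54 = $74

$74


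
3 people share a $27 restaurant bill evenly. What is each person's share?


Total bill: $27
Number of people: 3
Each pays: $27 / 3 = $9

$9


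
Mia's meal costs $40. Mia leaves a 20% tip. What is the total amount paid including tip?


Calculate the tip:
20% of $40 = $8
Add tip to meal cost:
$40 + $8 = $48

$48


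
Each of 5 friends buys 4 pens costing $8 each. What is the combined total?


Cost per person:
4 x $8 = $32
Group total:
5 x $32 = $160

$160


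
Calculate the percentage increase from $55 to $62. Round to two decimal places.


Find the absolute change:
|62 - 55| = 7
Divide by original and multiply by 100:
7 / 55 x 100 = 12.7272...% ≈ 12.73%

12.73%


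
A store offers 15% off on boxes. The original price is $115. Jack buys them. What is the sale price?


Calculate the discount amount:
15% of $115 = $17.25
Subtract from original:
$115 - $17.25 = $97.75

$97.75


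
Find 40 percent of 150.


Convert percentage to decimal:
40% = 0.4
Multiply:
150 x 0.4 = 60

60


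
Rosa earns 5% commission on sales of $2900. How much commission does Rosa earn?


Convert rate to decimal:
5% = 0.05
Multiply by sales:
$2900 x 0.05 = $145

$145


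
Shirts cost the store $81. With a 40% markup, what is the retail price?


Calculate the markup amount:
40% of $81 = $32.40
Add to cost:
$81 + $32.40 = $113.40

$113.40


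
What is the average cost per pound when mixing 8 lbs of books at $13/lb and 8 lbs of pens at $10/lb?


Cost of books:
8 x $13 = $104
Cost of pens:
8 x $10 = $80
Total cost: $104 + $80 = $184
Total weight: 16 lbs
Average: $184 / 16 = $11.50/lb

$11.50/lb
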